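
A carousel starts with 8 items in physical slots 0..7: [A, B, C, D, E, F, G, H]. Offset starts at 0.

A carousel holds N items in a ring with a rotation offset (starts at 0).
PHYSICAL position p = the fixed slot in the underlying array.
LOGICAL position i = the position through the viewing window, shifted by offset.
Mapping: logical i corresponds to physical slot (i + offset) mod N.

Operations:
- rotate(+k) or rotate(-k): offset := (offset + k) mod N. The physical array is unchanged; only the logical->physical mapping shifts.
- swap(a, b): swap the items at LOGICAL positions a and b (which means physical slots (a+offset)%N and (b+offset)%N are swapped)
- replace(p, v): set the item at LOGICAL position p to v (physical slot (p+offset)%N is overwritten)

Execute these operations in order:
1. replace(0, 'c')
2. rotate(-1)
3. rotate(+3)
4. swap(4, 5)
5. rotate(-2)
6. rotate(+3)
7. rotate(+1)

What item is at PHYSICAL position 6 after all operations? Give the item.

After op 1 (replace(0, 'c')): offset=0, physical=[c,B,C,D,E,F,G,H], logical=[c,B,C,D,E,F,G,H]
After op 2 (rotate(-1)): offset=7, physical=[c,B,C,D,E,F,G,H], logical=[H,c,B,C,D,E,F,G]
After op 3 (rotate(+3)): offset=2, physical=[c,B,C,D,E,F,G,H], logical=[C,D,E,F,G,H,c,B]
After op 4 (swap(4, 5)): offset=2, physical=[c,B,C,D,E,F,H,G], logical=[C,D,E,F,H,G,c,B]
After op 5 (rotate(-2)): offset=0, physical=[c,B,C,D,E,F,H,G], logical=[c,B,C,D,E,F,H,G]
After op 6 (rotate(+3)): offset=3, physical=[c,B,C,D,E,F,H,G], logical=[D,E,F,H,G,c,B,C]
After op 7 (rotate(+1)): offset=4, physical=[c,B,C,D,E,F,H,G], logical=[E,F,H,G,c,B,C,D]

Answer: H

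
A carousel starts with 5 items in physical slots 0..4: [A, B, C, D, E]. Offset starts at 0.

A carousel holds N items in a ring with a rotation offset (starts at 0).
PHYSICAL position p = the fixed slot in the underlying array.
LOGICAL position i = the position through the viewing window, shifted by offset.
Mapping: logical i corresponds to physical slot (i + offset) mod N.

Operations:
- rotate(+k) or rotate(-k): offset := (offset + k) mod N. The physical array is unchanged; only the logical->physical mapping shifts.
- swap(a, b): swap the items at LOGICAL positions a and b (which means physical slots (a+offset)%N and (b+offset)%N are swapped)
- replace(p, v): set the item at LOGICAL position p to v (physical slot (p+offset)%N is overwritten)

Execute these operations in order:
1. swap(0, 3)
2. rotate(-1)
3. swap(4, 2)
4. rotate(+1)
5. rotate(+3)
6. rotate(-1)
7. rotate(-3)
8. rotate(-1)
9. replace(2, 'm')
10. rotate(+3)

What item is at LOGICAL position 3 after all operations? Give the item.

After op 1 (swap(0, 3)): offset=0, physical=[D,B,C,A,E], logical=[D,B,C,A,E]
After op 2 (rotate(-1)): offset=4, physical=[D,B,C,A,E], logical=[E,D,B,C,A]
After op 3 (swap(4, 2)): offset=4, physical=[D,A,C,B,E], logical=[E,D,A,C,B]
After op 4 (rotate(+1)): offset=0, physical=[D,A,C,B,E], logical=[D,A,C,B,E]
After op 5 (rotate(+3)): offset=3, physical=[D,A,C,B,E], logical=[B,E,D,A,C]
After op 6 (rotate(-1)): offset=2, physical=[D,A,C,B,E], logical=[C,B,E,D,A]
After op 7 (rotate(-3)): offset=4, physical=[D,A,C,B,E], logical=[E,D,A,C,B]
After op 8 (rotate(-1)): offset=3, physical=[D,A,C,B,E], logical=[B,E,D,A,C]
After op 9 (replace(2, 'm')): offset=3, physical=[m,A,C,B,E], logical=[B,E,m,A,C]
After op 10 (rotate(+3)): offset=1, physical=[m,A,C,B,E], logical=[A,C,B,E,m]

Answer: E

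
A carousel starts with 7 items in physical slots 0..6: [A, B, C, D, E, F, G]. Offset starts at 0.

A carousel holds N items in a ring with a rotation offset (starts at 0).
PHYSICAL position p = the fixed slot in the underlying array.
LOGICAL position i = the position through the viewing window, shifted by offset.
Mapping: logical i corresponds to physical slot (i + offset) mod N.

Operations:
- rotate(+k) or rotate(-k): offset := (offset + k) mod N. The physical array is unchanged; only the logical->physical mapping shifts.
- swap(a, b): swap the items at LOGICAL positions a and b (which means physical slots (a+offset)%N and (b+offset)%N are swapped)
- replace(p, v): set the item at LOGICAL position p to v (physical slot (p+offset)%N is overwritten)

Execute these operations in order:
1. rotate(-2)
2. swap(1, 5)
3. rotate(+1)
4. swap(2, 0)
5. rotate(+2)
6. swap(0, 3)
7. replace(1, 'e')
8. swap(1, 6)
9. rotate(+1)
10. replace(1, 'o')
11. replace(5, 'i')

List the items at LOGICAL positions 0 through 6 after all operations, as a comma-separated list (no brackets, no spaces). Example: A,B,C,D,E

Answer: A,o,D,F,B,i,E

Derivation:
After op 1 (rotate(-2)): offset=5, physical=[A,B,C,D,E,F,G], logical=[F,G,A,B,C,D,E]
After op 2 (swap(1, 5)): offset=5, physical=[A,B,C,G,E,F,D], logical=[F,D,A,B,C,G,E]
After op 3 (rotate(+1)): offset=6, physical=[A,B,C,G,E,F,D], logical=[D,A,B,C,G,E,F]
After op 4 (swap(2, 0)): offset=6, physical=[A,D,C,G,E,F,B], logical=[B,A,D,C,G,E,F]
After op 5 (rotate(+2)): offset=1, physical=[A,D,C,G,E,F,B], logical=[D,C,G,E,F,B,A]
After op 6 (swap(0, 3)): offset=1, physical=[A,E,C,G,D,F,B], logical=[E,C,G,D,F,B,A]
After op 7 (replace(1, 'e')): offset=1, physical=[A,E,e,G,D,F,B], logical=[E,e,G,D,F,B,A]
After op 8 (swap(1, 6)): offset=1, physical=[e,E,A,G,D,F,B], logical=[E,A,G,D,F,B,e]
After op 9 (rotate(+1)): offset=2, physical=[e,E,A,G,D,F,B], logical=[A,G,D,F,B,e,E]
After op 10 (replace(1, 'o')): offset=2, physical=[e,E,A,o,D,F,B], logical=[A,o,D,F,B,e,E]
After op 11 (replace(5, 'i')): offset=2, physical=[i,E,A,o,D,F,B], logical=[A,o,D,F,B,i,E]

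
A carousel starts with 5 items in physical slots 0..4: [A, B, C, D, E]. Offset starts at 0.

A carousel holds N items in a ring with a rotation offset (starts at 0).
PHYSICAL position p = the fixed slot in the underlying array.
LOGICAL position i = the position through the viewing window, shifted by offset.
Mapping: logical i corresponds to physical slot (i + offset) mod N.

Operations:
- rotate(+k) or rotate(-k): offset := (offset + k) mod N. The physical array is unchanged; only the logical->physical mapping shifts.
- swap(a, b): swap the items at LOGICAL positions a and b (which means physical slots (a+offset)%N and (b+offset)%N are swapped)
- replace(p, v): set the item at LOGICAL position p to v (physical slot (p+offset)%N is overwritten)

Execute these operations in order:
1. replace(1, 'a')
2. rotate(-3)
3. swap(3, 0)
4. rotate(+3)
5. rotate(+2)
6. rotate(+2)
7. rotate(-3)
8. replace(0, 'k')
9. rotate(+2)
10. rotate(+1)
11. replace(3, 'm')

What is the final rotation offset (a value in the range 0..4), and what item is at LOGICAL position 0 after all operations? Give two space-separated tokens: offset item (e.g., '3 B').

After op 1 (replace(1, 'a')): offset=0, physical=[A,a,C,D,E], logical=[A,a,C,D,E]
After op 2 (rotate(-3)): offset=2, physical=[A,a,C,D,E], logical=[C,D,E,A,a]
After op 3 (swap(3, 0)): offset=2, physical=[C,a,A,D,E], logical=[A,D,E,C,a]
After op 4 (rotate(+3)): offset=0, physical=[C,a,A,D,E], logical=[C,a,A,D,E]
After op 5 (rotate(+2)): offset=2, physical=[C,a,A,D,E], logical=[A,D,E,C,a]
After op 6 (rotate(+2)): offset=4, physical=[C,a,A,D,E], logical=[E,C,a,A,D]
After op 7 (rotate(-3)): offset=1, physical=[C,a,A,D,E], logical=[a,A,D,E,C]
After op 8 (replace(0, 'k')): offset=1, physical=[C,k,A,D,E], logical=[k,A,D,E,C]
After op 9 (rotate(+2)): offset=3, physical=[C,k,A,D,E], logical=[D,E,C,k,A]
After op 10 (rotate(+1)): offset=4, physical=[C,k,A,D,E], logical=[E,C,k,A,D]
After op 11 (replace(3, 'm')): offset=4, physical=[C,k,m,D,E], logical=[E,C,k,m,D]

Answer: 4 E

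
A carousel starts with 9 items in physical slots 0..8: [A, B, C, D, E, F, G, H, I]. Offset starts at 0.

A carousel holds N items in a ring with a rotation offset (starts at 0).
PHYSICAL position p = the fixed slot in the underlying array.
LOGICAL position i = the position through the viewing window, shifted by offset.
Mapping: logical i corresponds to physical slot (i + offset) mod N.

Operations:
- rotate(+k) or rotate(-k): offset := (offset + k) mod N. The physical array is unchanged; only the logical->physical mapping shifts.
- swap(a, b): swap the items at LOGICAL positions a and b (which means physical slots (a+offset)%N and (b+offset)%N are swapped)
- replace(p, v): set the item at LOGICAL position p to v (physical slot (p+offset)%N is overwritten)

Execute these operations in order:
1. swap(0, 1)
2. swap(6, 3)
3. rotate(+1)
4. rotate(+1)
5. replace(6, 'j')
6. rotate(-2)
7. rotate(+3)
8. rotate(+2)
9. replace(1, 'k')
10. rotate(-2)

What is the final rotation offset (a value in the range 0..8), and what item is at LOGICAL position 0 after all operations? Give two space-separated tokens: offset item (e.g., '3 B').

Answer: 3 G

Derivation:
After op 1 (swap(0, 1)): offset=0, physical=[B,A,C,D,E,F,G,H,I], logical=[B,A,C,D,E,F,G,H,I]
After op 2 (swap(6, 3)): offset=0, physical=[B,A,C,G,E,F,D,H,I], logical=[B,A,C,G,E,F,D,H,I]
After op 3 (rotate(+1)): offset=1, physical=[B,A,C,G,E,F,D,H,I], logical=[A,C,G,E,F,D,H,I,B]
After op 4 (rotate(+1)): offset=2, physical=[B,A,C,G,E,F,D,H,I], logical=[C,G,E,F,D,H,I,B,A]
After op 5 (replace(6, 'j')): offset=2, physical=[B,A,C,G,E,F,D,H,j], logical=[C,G,E,F,D,H,j,B,A]
After op 6 (rotate(-2)): offset=0, physical=[B,A,C,G,E,F,D,H,j], logical=[B,A,C,G,E,F,D,H,j]
After op 7 (rotate(+3)): offset=3, physical=[B,A,C,G,E,F,D,H,j], logical=[G,E,F,D,H,j,B,A,C]
After op 8 (rotate(+2)): offset=5, physical=[B,A,C,G,E,F,D,H,j], logical=[F,D,H,j,B,A,C,G,E]
After op 9 (replace(1, 'k')): offset=5, physical=[B,A,C,G,E,F,k,H,j], logical=[F,k,H,j,B,A,C,G,E]
After op 10 (rotate(-2)): offset=3, physical=[B,A,C,G,E,F,k,H,j], logical=[G,E,F,k,H,j,B,A,C]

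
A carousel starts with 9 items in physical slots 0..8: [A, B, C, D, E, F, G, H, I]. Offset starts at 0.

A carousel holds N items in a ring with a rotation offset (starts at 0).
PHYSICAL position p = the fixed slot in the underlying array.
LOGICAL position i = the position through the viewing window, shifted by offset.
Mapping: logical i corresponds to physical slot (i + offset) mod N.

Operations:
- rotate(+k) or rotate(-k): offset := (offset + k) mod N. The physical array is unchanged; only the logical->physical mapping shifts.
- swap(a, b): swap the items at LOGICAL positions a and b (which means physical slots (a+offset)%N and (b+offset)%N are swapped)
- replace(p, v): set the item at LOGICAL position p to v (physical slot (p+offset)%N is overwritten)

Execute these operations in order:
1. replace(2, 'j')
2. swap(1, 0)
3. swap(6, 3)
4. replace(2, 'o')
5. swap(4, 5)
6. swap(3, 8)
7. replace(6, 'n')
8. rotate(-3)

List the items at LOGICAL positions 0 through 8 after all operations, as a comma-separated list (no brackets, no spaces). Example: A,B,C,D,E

Answer: n,H,G,B,A,o,I,F,E

Derivation:
After op 1 (replace(2, 'j')): offset=0, physical=[A,B,j,D,E,F,G,H,I], logical=[A,B,j,D,E,F,G,H,I]
After op 2 (swap(1, 0)): offset=0, physical=[B,A,j,D,E,F,G,H,I], logical=[B,A,j,D,E,F,G,H,I]
After op 3 (swap(6, 3)): offset=0, physical=[B,A,j,G,E,F,D,H,I], logical=[B,A,j,G,E,F,D,H,I]
After op 4 (replace(2, 'o')): offset=0, physical=[B,A,o,G,E,F,D,H,I], logical=[B,A,o,G,E,F,D,H,I]
After op 5 (swap(4, 5)): offset=0, physical=[B,A,o,G,F,E,D,H,I], logical=[B,A,o,G,F,E,D,H,I]
After op 6 (swap(3, 8)): offset=0, physical=[B,A,o,I,F,E,D,H,G], logical=[B,A,o,I,F,E,D,H,G]
After op 7 (replace(6, 'n')): offset=0, physical=[B,A,o,I,F,E,n,H,G], logical=[B,A,o,I,F,E,n,H,G]
After op 8 (rotate(-3)): offset=6, physical=[B,A,o,I,F,E,n,H,G], logical=[n,H,G,B,A,o,I,F,E]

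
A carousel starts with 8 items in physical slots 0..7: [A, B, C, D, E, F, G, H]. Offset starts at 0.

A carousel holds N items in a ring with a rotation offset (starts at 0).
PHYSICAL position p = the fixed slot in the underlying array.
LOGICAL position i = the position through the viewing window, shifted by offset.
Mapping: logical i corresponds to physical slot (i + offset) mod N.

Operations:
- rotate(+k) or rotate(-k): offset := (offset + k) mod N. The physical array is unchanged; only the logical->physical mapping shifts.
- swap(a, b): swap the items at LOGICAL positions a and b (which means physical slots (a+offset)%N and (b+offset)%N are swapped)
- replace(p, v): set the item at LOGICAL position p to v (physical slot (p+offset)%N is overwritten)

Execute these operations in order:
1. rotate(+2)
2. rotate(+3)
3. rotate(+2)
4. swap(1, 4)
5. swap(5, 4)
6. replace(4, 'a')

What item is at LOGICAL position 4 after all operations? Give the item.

After op 1 (rotate(+2)): offset=2, physical=[A,B,C,D,E,F,G,H], logical=[C,D,E,F,G,H,A,B]
After op 2 (rotate(+3)): offset=5, physical=[A,B,C,D,E,F,G,H], logical=[F,G,H,A,B,C,D,E]
After op 3 (rotate(+2)): offset=7, physical=[A,B,C,D,E,F,G,H], logical=[H,A,B,C,D,E,F,G]
After op 4 (swap(1, 4)): offset=7, physical=[D,B,C,A,E,F,G,H], logical=[H,D,B,C,A,E,F,G]
After op 5 (swap(5, 4)): offset=7, physical=[D,B,C,E,A,F,G,H], logical=[H,D,B,C,E,A,F,G]
After op 6 (replace(4, 'a')): offset=7, physical=[D,B,C,a,A,F,G,H], logical=[H,D,B,C,a,A,F,G]

Answer: a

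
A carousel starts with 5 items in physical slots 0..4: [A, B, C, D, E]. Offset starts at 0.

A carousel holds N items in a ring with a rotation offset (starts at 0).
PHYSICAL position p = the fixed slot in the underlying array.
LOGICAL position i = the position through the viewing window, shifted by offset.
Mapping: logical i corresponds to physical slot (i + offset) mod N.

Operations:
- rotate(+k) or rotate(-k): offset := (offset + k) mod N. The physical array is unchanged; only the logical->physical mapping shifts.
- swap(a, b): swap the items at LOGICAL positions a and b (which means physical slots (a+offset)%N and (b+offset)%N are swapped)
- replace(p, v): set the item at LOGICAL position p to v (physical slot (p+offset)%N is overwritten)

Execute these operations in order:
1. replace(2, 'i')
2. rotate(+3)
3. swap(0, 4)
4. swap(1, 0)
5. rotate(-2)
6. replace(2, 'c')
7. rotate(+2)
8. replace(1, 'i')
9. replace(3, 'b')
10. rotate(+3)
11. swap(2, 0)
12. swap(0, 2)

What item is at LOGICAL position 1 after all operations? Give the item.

Answer: D

Derivation:
After op 1 (replace(2, 'i')): offset=0, physical=[A,B,i,D,E], logical=[A,B,i,D,E]
After op 2 (rotate(+3)): offset=3, physical=[A,B,i,D,E], logical=[D,E,A,B,i]
After op 3 (swap(0, 4)): offset=3, physical=[A,B,D,i,E], logical=[i,E,A,B,D]
After op 4 (swap(1, 0)): offset=3, physical=[A,B,D,E,i], logical=[E,i,A,B,D]
After op 5 (rotate(-2)): offset=1, physical=[A,B,D,E,i], logical=[B,D,E,i,A]
After op 6 (replace(2, 'c')): offset=1, physical=[A,B,D,c,i], logical=[B,D,c,i,A]
After op 7 (rotate(+2)): offset=3, physical=[A,B,D,c,i], logical=[c,i,A,B,D]
After op 8 (replace(1, 'i')): offset=3, physical=[A,B,D,c,i], logical=[c,i,A,B,D]
After op 9 (replace(3, 'b')): offset=3, physical=[A,b,D,c,i], logical=[c,i,A,b,D]
After op 10 (rotate(+3)): offset=1, physical=[A,b,D,c,i], logical=[b,D,c,i,A]
After op 11 (swap(2, 0)): offset=1, physical=[A,c,D,b,i], logical=[c,D,b,i,A]
After op 12 (swap(0, 2)): offset=1, physical=[A,b,D,c,i], logical=[b,D,c,i,A]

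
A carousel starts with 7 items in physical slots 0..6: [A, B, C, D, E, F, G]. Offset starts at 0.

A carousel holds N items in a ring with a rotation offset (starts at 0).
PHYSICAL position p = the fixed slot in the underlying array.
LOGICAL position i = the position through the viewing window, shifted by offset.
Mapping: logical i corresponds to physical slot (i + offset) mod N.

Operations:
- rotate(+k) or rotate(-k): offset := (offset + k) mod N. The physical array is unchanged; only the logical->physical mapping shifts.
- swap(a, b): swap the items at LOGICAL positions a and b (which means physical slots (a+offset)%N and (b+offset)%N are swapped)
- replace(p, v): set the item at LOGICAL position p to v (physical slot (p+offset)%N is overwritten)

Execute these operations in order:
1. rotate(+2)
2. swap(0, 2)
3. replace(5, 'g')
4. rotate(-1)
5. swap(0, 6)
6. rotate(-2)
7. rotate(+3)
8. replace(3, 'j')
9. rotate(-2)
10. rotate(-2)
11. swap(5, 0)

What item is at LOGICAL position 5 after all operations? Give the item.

After op 1 (rotate(+2)): offset=2, physical=[A,B,C,D,E,F,G], logical=[C,D,E,F,G,A,B]
After op 2 (swap(0, 2)): offset=2, physical=[A,B,E,D,C,F,G], logical=[E,D,C,F,G,A,B]
After op 3 (replace(5, 'g')): offset=2, physical=[g,B,E,D,C,F,G], logical=[E,D,C,F,G,g,B]
After op 4 (rotate(-1)): offset=1, physical=[g,B,E,D,C,F,G], logical=[B,E,D,C,F,G,g]
After op 5 (swap(0, 6)): offset=1, physical=[B,g,E,D,C,F,G], logical=[g,E,D,C,F,G,B]
After op 6 (rotate(-2)): offset=6, physical=[B,g,E,D,C,F,G], logical=[G,B,g,E,D,C,F]
After op 7 (rotate(+3)): offset=2, physical=[B,g,E,D,C,F,G], logical=[E,D,C,F,G,B,g]
After op 8 (replace(3, 'j')): offset=2, physical=[B,g,E,D,C,j,G], logical=[E,D,C,j,G,B,g]
After op 9 (rotate(-2)): offset=0, physical=[B,g,E,D,C,j,G], logical=[B,g,E,D,C,j,G]
After op 10 (rotate(-2)): offset=5, physical=[B,g,E,D,C,j,G], logical=[j,G,B,g,E,D,C]
After op 11 (swap(5, 0)): offset=5, physical=[B,g,E,j,C,D,G], logical=[D,G,B,g,E,j,C]

Answer: j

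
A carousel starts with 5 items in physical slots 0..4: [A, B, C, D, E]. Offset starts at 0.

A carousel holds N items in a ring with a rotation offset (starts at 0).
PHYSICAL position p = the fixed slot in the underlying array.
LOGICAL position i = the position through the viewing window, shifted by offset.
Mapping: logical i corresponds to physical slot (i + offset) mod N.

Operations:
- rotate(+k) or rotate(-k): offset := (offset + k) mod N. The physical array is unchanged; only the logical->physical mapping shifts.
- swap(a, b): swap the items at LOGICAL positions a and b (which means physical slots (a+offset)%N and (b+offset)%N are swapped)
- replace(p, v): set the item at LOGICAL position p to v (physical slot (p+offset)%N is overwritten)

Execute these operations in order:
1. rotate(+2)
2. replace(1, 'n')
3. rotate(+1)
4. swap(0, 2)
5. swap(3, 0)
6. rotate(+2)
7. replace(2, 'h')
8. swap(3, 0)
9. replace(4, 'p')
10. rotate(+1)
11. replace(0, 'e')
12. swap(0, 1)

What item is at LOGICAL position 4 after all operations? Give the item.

After op 1 (rotate(+2)): offset=2, physical=[A,B,C,D,E], logical=[C,D,E,A,B]
After op 2 (replace(1, 'n')): offset=2, physical=[A,B,C,n,E], logical=[C,n,E,A,B]
After op 3 (rotate(+1)): offset=3, physical=[A,B,C,n,E], logical=[n,E,A,B,C]
After op 4 (swap(0, 2)): offset=3, physical=[n,B,C,A,E], logical=[A,E,n,B,C]
After op 5 (swap(3, 0)): offset=3, physical=[n,A,C,B,E], logical=[B,E,n,A,C]
After op 6 (rotate(+2)): offset=0, physical=[n,A,C,B,E], logical=[n,A,C,B,E]
After op 7 (replace(2, 'h')): offset=0, physical=[n,A,h,B,E], logical=[n,A,h,B,E]
After op 8 (swap(3, 0)): offset=0, physical=[B,A,h,n,E], logical=[B,A,h,n,E]
After op 9 (replace(4, 'p')): offset=0, physical=[B,A,h,n,p], logical=[B,A,h,n,p]
After op 10 (rotate(+1)): offset=1, physical=[B,A,h,n,p], logical=[A,h,n,p,B]
After op 11 (replace(0, 'e')): offset=1, physical=[B,e,h,n,p], logical=[e,h,n,p,B]
After op 12 (swap(0, 1)): offset=1, physical=[B,h,e,n,p], logical=[h,e,n,p,B]

Answer: B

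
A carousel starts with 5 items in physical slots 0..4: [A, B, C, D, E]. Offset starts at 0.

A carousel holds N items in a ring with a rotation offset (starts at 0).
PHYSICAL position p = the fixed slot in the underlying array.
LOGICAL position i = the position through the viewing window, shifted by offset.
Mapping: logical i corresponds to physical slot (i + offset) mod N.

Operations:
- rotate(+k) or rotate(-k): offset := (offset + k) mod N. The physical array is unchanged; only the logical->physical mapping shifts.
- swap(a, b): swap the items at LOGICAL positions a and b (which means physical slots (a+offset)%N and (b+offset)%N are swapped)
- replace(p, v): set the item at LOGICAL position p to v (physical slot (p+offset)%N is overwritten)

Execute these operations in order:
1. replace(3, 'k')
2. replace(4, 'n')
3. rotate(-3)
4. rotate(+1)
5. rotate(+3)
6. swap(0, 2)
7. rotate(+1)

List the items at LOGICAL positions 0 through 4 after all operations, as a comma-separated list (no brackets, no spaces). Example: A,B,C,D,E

After op 1 (replace(3, 'k')): offset=0, physical=[A,B,C,k,E], logical=[A,B,C,k,E]
After op 2 (replace(4, 'n')): offset=0, physical=[A,B,C,k,n], logical=[A,B,C,k,n]
After op 3 (rotate(-3)): offset=2, physical=[A,B,C,k,n], logical=[C,k,n,A,B]
After op 4 (rotate(+1)): offset=3, physical=[A,B,C,k,n], logical=[k,n,A,B,C]
After op 5 (rotate(+3)): offset=1, physical=[A,B,C,k,n], logical=[B,C,k,n,A]
After op 6 (swap(0, 2)): offset=1, physical=[A,k,C,B,n], logical=[k,C,B,n,A]
After op 7 (rotate(+1)): offset=2, physical=[A,k,C,B,n], logical=[C,B,n,A,k]

Answer: C,B,n,A,k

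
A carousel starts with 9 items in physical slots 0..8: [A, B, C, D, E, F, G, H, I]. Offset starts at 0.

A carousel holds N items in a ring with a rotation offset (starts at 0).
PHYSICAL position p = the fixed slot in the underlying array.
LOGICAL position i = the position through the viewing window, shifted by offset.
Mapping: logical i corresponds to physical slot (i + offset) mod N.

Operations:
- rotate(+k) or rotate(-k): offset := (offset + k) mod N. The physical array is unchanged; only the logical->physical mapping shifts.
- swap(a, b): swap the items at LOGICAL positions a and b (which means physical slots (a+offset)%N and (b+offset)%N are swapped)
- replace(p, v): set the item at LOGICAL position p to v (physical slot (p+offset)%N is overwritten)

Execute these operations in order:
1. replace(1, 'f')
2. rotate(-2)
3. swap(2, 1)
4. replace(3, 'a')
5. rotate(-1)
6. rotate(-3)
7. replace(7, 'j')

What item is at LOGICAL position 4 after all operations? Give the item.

After op 1 (replace(1, 'f')): offset=0, physical=[A,f,C,D,E,F,G,H,I], logical=[A,f,C,D,E,F,G,H,I]
After op 2 (rotate(-2)): offset=7, physical=[A,f,C,D,E,F,G,H,I], logical=[H,I,A,f,C,D,E,F,G]
After op 3 (swap(2, 1)): offset=7, physical=[I,f,C,D,E,F,G,H,A], logical=[H,A,I,f,C,D,E,F,G]
After op 4 (replace(3, 'a')): offset=7, physical=[I,a,C,D,E,F,G,H,A], logical=[H,A,I,a,C,D,E,F,G]
After op 5 (rotate(-1)): offset=6, physical=[I,a,C,D,E,F,G,H,A], logical=[G,H,A,I,a,C,D,E,F]
After op 6 (rotate(-3)): offset=3, physical=[I,a,C,D,E,F,G,H,A], logical=[D,E,F,G,H,A,I,a,C]
After op 7 (replace(7, 'j')): offset=3, physical=[I,j,C,D,E,F,G,H,A], logical=[D,E,F,G,H,A,I,j,C]

Answer: H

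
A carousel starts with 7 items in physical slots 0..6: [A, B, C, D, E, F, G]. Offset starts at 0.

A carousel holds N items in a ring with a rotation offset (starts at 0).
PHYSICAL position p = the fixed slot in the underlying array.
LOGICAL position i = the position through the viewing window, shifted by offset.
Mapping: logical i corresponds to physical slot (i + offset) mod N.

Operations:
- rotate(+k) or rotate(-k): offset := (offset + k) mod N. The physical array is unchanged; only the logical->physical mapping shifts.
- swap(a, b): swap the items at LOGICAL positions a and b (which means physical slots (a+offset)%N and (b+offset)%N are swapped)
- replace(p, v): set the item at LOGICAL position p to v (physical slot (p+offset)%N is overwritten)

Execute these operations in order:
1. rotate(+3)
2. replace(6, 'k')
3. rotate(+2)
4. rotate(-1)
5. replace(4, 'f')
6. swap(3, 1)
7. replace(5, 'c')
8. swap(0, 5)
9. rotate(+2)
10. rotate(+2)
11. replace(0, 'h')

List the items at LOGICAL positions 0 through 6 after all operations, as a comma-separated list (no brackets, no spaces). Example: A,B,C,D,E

After op 1 (rotate(+3)): offset=3, physical=[A,B,C,D,E,F,G], logical=[D,E,F,G,A,B,C]
After op 2 (replace(6, 'k')): offset=3, physical=[A,B,k,D,E,F,G], logical=[D,E,F,G,A,B,k]
After op 3 (rotate(+2)): offset=5, physical=[A,B,k,D,E,F,G], logical=[F,G,A,B,k,D,E]
After op 4 (rotate(-1)): offset=4, physical=[A,B,k,D,E,F,G], logical=[E,F,G,A,B,k,D]
After op 5 (replace(4, 'f')): offset=4, physical=[A,f,k,D,E,F,G], logical=[E,F,G,A,f,k,D]
After op 6 (swap(3, 1)): offset=4, physical=[F,f,k,D,E,A,G], logical=[E,A,G,F,f,k,D]
After op 7 (replace(5, 'c')): offset=4, physical=[F,f,c,D,E,A,G], logical=[E,A,G,F,f,c,D]
After op 8 (swap(0, 5)): offset=4, physical=[F,f,E,D,c,A,G], logical=[c,A,G,F,f,E,D]
After op 9 (rotate(+2)): offset=6, physical=[F,f,E,D,c,A,G], logical=[G,F,f,E,D,c,A]
After op 10 (rotate(+2)): offset=1, physical=[F,f,E,D,c,A,G], logical=[f,E,D,c,A,G,F]
After op 11 (replace(0, 'h')): offset=1, physical=[F,h,E,D,c,A,G], logical=[h,E,D,c,A,G,F]

Answer: h,E,D,c,A,G,F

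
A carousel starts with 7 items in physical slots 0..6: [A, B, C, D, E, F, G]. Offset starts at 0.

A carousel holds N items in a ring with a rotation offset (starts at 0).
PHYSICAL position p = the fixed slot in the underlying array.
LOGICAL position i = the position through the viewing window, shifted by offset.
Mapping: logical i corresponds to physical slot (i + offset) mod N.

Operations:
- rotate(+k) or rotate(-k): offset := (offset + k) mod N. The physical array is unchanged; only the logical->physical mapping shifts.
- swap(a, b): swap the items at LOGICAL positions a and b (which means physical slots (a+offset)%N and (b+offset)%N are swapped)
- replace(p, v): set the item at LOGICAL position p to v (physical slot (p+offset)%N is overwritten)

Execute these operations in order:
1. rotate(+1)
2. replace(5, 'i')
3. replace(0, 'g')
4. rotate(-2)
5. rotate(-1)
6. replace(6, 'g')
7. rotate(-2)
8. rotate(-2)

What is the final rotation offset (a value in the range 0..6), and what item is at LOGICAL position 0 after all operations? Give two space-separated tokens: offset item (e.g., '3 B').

Answer: 1 g

Derivation:
After op 1 (rotate(+1)): offset=1, physical=[A,B,C,D,E,F,G], logical=[B,C,D,E,F,G,A]
After op 2 (replace(5, 'i')): offset=1, physical=[A,B,C,D,E,F,i], logical=[B,C,D,E,F,i,A]
After op 3 (replace(0, 'g')): offset=1, physical=[A,g,C,D,E,F,i], logical=[g,C,D,E,F,i,A]
After op 4 (rotate(-2)): offset=6, physical=[A,g,C,D,E,F,i], logical=[i,A,g,C,D,E,F]
After op 5 (rotate(-1)): offset=5, physical=[A,g,C,D,E,F,i], logical=[F,i,A,g,C,D,E]
After op 6 (replace(6, 'g')): offset=5, physical=[A,g,C,D,g,F,i], logical=[F,i,A,g,C,D,g]
After op 7 (rotate(-2)): offset=3, physical=[A,g,C,D,g,F,i], logical=[D,g,F,i,A,g,C]
After op 8 (rotate(-2)): offset=1, physical=[A,g,C,D,g,F,i], logical=[g,C,D,g,F,i,A]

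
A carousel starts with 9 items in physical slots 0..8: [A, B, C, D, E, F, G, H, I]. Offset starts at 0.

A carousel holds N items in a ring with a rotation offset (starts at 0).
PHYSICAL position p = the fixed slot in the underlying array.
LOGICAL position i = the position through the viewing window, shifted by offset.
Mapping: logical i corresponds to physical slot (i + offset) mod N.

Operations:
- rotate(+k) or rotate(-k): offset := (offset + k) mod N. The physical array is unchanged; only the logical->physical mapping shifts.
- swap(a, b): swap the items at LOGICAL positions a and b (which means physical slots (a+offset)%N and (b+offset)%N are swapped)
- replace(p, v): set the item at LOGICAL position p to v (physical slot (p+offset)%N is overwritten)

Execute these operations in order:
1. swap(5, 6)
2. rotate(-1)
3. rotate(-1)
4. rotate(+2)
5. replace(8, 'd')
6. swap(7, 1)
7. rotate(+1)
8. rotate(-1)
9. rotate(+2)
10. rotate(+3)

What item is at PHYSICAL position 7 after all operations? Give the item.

After op 1 (swap(5, 6)): offset=0, physical=[A,B,C,D,E,G,F,H,I], logical=[A,B,C,D,E,G,F,H,I]
After op 2 (rotate(-1)): offset=8, physical=[A,B,C,D,E,G,F,H,I], logical=[I,A,B,C,D,E,G,F,H]
After op 3 (rotate(-1)): offset=7, physical=[A,B,C,D,E,G,F,H,I], logical=[H,I,A,B,C,D,E,G,F]
After op 4 (rotate(+2)): offset=0, physical=[A,B,C,D,E,G,F,H,I], logical=[A,B,C,D,E,G,F,H,I]
After op 5 (replace(8, 'd')): offset=0, physical=[A,B,C,D,E,G,F,H,d], logical=[A,B,C,D,E,G,F,H,d]
After op 6 (swap(7, 1)): offset=0, physical=[A,H,C,D,E,G,F,B,d], logical=[A,H,C,D,E,G,F,B,d]
After op 7 (rotate(+1)): offset=1, physical=[A,H,C,D,E,G,F,B,d], logical=[H,C,D,E,G,F,B,d,A]
After op 8 (rotate(-1)): offset=0, physical=[A,H,C,D,E,G,F,B,d], logical=[A,H,C,D,E,G,F,B,d]
After op 9 (rotate(+2)): offset=2, physical=[A,H,C,D,E,G,F,B,d], logical=[C,D,E,G,F,B,d,A,H]
After op 10 (rotate(+3)): offset=5, physical=[A,H,C,D,E,G,F,B,d], logical=[G,F,B,d,A,H,C,D,E]

Answer: B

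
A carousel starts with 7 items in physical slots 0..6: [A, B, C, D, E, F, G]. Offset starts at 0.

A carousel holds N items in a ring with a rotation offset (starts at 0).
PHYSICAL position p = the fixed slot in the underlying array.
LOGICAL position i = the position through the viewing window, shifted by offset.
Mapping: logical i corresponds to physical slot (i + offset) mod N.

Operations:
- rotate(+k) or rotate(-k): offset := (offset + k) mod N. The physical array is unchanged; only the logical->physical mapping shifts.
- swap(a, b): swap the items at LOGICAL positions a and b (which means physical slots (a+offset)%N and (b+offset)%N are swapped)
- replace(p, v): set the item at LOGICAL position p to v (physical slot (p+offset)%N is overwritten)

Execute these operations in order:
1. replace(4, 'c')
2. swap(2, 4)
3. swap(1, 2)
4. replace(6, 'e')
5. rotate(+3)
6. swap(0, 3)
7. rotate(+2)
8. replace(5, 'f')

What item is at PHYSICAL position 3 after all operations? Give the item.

Answer: f

Derivation:
After op 1 (replace(4, 'c')): offset=0, physical=[A,B,C,D,c,F,G], logical=[A,B,C,D,c,F,G]
After op 2 (swap(2, 4)): offset=0, physical=[A,B,c,D,C,F,G], logical=[A,B,c,D,C,F,G]
After op 3 (swap(1, 2)): offset=0, physical=[A,c,B,D,C,F,G], logical=[A,c,B,D,C,F,G]
After op 4 (replace(6, 'e')): offset=0, physical=[A,c,B,D,C,F,e], logical=[A,c,B,D,C,F,e]
After op 5 (rotate(+3)): offset=3, physical=[A,c,B,D,C,F,e], logical=[D,C,F,e,A,c,B]
After op 6 (swap(0, 3)): offset=3, physical=[A,c,B,e,C,F,D], logical=[e,C,F,D,A,c,B]
After op 7 (rotate(+2)): offset=5, physical=[A,c,B,e,C,F,D], logical=[F,D,A,c,B,e,C]
After op 8 (replace(5, 'f')): offset=5, physical=[A,c,B,f,C,F,D], logical=[F,D,A,c,B,f,C]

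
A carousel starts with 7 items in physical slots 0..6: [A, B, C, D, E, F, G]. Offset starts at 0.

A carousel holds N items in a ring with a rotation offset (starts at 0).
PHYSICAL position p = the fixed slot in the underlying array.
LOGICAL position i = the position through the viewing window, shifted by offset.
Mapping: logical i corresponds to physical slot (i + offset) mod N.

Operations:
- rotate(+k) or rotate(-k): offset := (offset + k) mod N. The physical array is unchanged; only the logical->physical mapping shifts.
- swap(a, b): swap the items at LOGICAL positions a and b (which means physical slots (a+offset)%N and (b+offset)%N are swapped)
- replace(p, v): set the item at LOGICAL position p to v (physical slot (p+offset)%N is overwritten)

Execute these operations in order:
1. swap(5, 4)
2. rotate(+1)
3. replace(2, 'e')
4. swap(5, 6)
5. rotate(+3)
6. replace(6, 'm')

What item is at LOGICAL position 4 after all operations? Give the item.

Answer: B

Derivation:
After op 1 (swap(5, 4)): offset=0, physical=[A,B,C,D,F,E,G], logical=[A,B,C,D,F,E,G]
After op 2 (rotate(+1)): offset=1, physical=[A,B,C,D,F,E,G], logical=[B,C,D,F,E,G,A]
After op 3 (replace(2, 'e')): offset=1, physical=[A,B,C,e,F,E,G], logical=[B,C,e,F,E,G,A]
After op 4 (swap(5, 6)): offset=1, physical=[G,B,C,e,F,E,A], logical=[B,C,e,F,E,A,G]
After op 5 (rotate(+3)): offset=4, physical=[G,B,C,e,F,E,A], logical=[F,E,A,G,B,C,e]
After op 6 (replace(6, 'm')): offset=4, physical=[G,B,C,m,F,E,A], logical=[F,E,A,G,B,C,m]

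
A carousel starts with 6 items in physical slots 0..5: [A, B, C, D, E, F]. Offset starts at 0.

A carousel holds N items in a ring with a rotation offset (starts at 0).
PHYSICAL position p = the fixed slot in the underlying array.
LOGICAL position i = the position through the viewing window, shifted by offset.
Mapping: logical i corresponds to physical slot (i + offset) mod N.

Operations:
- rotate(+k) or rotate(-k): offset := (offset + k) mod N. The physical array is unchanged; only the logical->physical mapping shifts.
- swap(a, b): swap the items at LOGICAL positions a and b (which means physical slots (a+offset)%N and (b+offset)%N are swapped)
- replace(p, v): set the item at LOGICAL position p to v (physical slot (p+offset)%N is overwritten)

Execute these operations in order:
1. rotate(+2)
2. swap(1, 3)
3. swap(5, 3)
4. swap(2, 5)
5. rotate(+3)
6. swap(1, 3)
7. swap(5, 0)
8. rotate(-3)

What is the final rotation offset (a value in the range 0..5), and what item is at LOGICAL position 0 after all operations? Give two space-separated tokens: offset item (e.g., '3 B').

Answer: 2 A

Derivation:
After op 1 (rotate(+2)): offset=2, physical=[A,B,C,D,E,F], logical=[C,D,E,F,A,B]
After op 2 (swap(1, 3)): offset=2, physical=[A,B,C,F,E,D], logical=[C,F,E,D,A,B]
After op 3 (swap(5, 3)): offset=2, physical=[A,D,C,F,E,B], logical=[C,F,E,B,A,D]
After op 4 (swap(2, 5)): offset=2, physical=[A,E,C,F,D,B], logical=[C,F,D,B,A,E]
After op 5 (rotate(+3)): offset=5, physical=[A,E,C,F,D,B], logical=[B,A,E,C,F,D]
After op 6 (swap(1, 3)): offset=5, physical=[C,E,A,F,D,B], logical=[B,C,E,A,F,D]
After op 7 (swap(5, 0)): offset=5, physical=[C,E,A,F,B,D], logical=[D,C,E,A,F,B]
After op 8 (rotate(-3)): offset=2, physical=[C,E,A,F,B,D], logical=[A,F,B,D,C,E]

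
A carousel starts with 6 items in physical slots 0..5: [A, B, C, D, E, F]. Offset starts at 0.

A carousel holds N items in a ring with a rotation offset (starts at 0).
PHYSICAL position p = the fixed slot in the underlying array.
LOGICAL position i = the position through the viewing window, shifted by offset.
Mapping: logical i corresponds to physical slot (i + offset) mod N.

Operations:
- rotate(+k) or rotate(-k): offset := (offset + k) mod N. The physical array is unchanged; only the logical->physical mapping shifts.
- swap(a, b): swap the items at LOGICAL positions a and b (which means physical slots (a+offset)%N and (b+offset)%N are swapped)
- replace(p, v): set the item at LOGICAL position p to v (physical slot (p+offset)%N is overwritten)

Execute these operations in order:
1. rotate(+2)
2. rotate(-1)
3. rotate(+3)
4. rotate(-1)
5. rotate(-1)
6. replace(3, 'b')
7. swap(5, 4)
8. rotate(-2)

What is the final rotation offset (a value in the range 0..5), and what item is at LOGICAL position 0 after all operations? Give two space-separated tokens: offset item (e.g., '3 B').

After op 1 (rotate(+2)): offset=2, physical=[A,B,C,D,E,F], logical=[C,D,E,F,A,B]
After op 2 (rotate(-1)): offset=1, physical=[A,B,C,D,E,F], logical=[B,C,D,E,F,A]
After op 3 (rotate(+3)): offset=4, physical=[A,B,C,D,E,F], logical=[E,F,A,B,C,D]
After op 4 (rotate(-1)): offset=3, physical=[A,B,C,D,E,F], logical=[D,E,F,A,B,C]
After op 5 (rotate(-1)): offset=2, physical=[A,B,C,D,E,F], logical=[C,D,E,F,A,B]
After op 6 (replace(3, 'b')): offset=2, physical=[A,B,C,D,E,b], logical=[C,D,E,b,A,B]
After op 7 (swap(5, 4)): offset=2, physical=[B,A,C,D,E,b], logical=[C,D,E,b,B,A]
After op 8 (rotate(-2)): offset=0, physical=[B,A,C,D,E,b], logical=[B,A,C,D,E,b]

Answer: 0 B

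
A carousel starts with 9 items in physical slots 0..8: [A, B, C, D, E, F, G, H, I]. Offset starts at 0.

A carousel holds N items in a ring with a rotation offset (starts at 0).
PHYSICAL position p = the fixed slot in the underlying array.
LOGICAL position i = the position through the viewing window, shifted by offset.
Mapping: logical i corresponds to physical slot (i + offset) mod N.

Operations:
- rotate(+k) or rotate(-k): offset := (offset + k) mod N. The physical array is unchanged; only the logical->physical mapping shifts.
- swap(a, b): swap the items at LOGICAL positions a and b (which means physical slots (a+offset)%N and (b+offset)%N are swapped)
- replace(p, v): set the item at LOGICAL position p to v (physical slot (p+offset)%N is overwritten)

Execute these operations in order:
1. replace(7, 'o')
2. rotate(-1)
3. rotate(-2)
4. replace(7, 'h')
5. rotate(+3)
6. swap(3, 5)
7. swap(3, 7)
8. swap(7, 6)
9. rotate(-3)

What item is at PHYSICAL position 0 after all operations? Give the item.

Answer: A

Derivation:
After op 1 (replace(7, 'o')): offset=0, physical=[A,B,C,D,E,F,G,o,I], logical=[A,B,C,D,E,F,G,o,I]
After op 2 (rotate(-1)): offset=8, physical=[A,B,C,D,E,F,G,o,I], logical=[I,A,B,C,D,E,F,G,o]
After op 3 (rotate(-2)): offset=6, physical=[A,B,C,D,E,F,G,o,I], logical=[G,o,I,A,B,C,D,E,F]
After op 4 (replace(7, 'h')): offset=6, physical=[A,B,C,D,h,F,G,o,I], logical=[G,o,I,A,B,C,D,h,F]
After op 5 (rotate(+3)): offset=0, physical=[A,B,C,D,h,F,G,o,I], logical=[A,B,C,D,h,F,G,o,I]
After op 6 (swap(3, 5)): offset=0, physical=[A,B,C,F,h,D,G,o,I], logical=[A,B,C,F,h,D,G,o,I]
After op 7 (swap(3, 7)): offset=0, physical=[A,B,C,o,h,D,G,F,I], logical=[A,B,C,o,h,D,G,F,I]
After op 8 (swap(7, 6)): offset=0, physical=[A,B,C,o,h,D,F,G,I], logical=[A,B,C,o,h,D,F,G,I]
After op 9 (rotate(-3)): offset=6, physical=[A,B,C,o,h,D,F,G,I], logical=[F,G,I,A,B,C,o,h,D]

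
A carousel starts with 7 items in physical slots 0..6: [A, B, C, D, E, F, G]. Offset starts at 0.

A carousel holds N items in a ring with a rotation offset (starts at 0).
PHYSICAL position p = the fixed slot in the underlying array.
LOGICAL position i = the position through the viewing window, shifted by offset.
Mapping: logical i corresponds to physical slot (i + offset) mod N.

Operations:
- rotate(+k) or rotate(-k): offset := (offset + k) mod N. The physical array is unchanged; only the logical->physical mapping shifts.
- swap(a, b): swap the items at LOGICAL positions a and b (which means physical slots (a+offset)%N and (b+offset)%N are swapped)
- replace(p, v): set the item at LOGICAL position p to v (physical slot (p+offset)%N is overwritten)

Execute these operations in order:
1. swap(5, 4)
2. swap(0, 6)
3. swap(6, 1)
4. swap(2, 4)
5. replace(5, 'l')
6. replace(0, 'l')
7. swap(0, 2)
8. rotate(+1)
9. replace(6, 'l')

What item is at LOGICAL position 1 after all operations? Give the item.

After op 1 (swap(5, 4)): offset=0, physical=[A,B,C,D,F,E,G], logical=[A,B,C,D,F,E,G]
After op 2 (swap(0, 6)): offset=0, physical=[G,B,C,D,F,E,A], logical=[G,B,C,D,F,E,A]
After op 3 (swap(6, 1)): offset=0, physical=[G,A,C,D,F,E,B], logical=[G,A,C,D,F,E,B]
After op 4 (swap(2, 4)): offset=0, physical=[G,A,F,D,C,E,B], logical=[G,A,F,D,C,E,B]
After op 5 (replace(5, 'l')): offset=0, physical=[G,A,F,D,C,l,B], logical=[G,A,F,D,C,l,B]
After op 6 (replace(0, 'l')): offset=0, physical=[l,A,F,D,C,l,B], logical=[l,A,F,D,C,l,B]
After op 7 (swap(0, 2)): offset=0, physical=[F,A,l,D,C,l,B], logical=[F,A,l,D,C,l,B]
After op 8 (rotate(+1)): offset=1, physical=[F,A,l,D,C,l,B], logical=[A,l,D,C,l,B,F]
After op 9 (replace(6, 'l')): offset=1, physical=[l,A,l,D,C,l,B], logical=[A,l,D,C,l,B,l]

Answer: l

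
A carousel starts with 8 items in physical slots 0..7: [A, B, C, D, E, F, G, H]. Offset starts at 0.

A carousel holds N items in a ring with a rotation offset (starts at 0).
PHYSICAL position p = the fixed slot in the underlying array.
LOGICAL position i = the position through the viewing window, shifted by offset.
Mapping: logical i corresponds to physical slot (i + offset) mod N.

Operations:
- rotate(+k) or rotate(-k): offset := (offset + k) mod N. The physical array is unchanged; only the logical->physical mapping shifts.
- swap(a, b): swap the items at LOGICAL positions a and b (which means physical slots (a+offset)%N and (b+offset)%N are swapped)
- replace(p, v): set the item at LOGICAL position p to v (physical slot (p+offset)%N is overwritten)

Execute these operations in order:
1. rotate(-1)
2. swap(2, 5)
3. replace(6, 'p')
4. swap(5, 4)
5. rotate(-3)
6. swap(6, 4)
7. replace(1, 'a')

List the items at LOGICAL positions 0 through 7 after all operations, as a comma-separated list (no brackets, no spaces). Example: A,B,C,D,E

After op 1 (rotate(-1)): offset=7, physical=[A,B,C,D,E,F,G,H], logical=[H,A,B,C,D,E,F,G]
After op 2 (swap(2, 5)): offset=7, physical=[A,E,C,D,B,F,G,H], logical=[H,A,E,C,D,B,F,G]
After op 3 (replace(6, 'p')): offset=7, physical=[A,E,C,D,B,p,G,H], logical=[H,A,E,C,D,B,p,G]
After op 4 (swap(5, 4)): offset=7, physical=[A,E,C,B,D,p,G,H], logical=[H,A,E,C,B,D,p,G]
After op 5 (rotate(-3)): offset=4, physical=[A,E,C,B,D,p,G,H], logical=[D,p,G,H,A,E,C,B]
After op 6 (swap(6, 4)): offset=4, physical=[C,E,A,B,D,p,G,H], logical=[D,p,G,H,C,E,A,B]
After op 7 (replace(1, 'a')): offset=4, physical=[C,E,A,B,D,a,G,H], logical=[D,a,G,H,C,E,A,B]

Answer: D,a,G,H,C,E,A,B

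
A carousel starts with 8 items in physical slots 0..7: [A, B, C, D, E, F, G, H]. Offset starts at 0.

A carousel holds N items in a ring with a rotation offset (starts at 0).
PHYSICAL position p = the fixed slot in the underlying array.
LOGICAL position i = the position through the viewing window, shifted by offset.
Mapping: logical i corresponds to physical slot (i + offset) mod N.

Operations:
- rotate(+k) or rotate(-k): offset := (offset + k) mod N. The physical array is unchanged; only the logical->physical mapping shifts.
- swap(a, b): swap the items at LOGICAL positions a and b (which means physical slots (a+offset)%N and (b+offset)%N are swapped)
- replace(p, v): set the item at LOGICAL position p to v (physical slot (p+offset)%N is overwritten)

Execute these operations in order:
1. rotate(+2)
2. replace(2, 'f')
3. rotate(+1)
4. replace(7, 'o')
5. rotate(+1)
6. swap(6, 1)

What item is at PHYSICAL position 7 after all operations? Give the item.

After op 1 (rotate(+2)): offset=2, physical=[A,B,C,D,E,F,G,H], logical=[C,D,E,F,G,H,A,B]
After op 2 (replace(2, 'f')): offset=2, physical=[A,B,C,D,f,F,G,H], logical=[C,D,f,F,G,H,A,B]
After op 3 (rotate(+1)): offset=3, physical=[A,B,C,D,f,F,G,H], logical=[D,f,F,G,H,A,B,C]
After op 4 (replace(7, 'o')): offset=3, physical=[A,B,o,D,f,F,G,H], logical=[D,f,F,G,H,A,B,o]
After op 5 (rotate(+1)): offset=4, physical=[A,B,o,D,f,F,G,H], logical=[f,F,G,H,A,B,o,D]
After op 6 (swap(6, 1)): offset=4, physical=[A,B,F,D,f,o,G,H], logical=[f,o,G,H,A,B,F,D]

Answer: H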